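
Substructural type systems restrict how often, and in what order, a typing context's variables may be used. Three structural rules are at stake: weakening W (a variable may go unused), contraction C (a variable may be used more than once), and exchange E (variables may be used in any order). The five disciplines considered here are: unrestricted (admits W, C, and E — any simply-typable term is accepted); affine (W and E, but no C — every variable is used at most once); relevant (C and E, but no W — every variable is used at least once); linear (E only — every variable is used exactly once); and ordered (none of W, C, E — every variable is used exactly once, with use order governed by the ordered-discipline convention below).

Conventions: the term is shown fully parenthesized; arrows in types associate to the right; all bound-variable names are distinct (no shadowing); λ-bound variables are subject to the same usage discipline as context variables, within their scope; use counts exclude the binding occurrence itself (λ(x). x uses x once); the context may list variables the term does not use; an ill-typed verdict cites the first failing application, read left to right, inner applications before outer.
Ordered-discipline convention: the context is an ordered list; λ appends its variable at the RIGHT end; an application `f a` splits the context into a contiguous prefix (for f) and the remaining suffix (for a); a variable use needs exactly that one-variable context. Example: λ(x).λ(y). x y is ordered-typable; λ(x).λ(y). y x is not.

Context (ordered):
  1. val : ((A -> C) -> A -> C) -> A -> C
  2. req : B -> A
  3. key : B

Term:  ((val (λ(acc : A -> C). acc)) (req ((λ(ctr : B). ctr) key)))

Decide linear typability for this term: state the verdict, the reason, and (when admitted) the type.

yes — exactly-once usage across val, req, key, acc, ctr; term : C
counts: val ×1; req ×1; key ×1; acc [bound] ×1; ctr [bound] ×1
order of uses: val, acc, req, ctr, key
typing: well-typed at C
all disciplines: ordered ✓ | linear ✓ | affine ✓ | relevant ✓ | unrestricted ✓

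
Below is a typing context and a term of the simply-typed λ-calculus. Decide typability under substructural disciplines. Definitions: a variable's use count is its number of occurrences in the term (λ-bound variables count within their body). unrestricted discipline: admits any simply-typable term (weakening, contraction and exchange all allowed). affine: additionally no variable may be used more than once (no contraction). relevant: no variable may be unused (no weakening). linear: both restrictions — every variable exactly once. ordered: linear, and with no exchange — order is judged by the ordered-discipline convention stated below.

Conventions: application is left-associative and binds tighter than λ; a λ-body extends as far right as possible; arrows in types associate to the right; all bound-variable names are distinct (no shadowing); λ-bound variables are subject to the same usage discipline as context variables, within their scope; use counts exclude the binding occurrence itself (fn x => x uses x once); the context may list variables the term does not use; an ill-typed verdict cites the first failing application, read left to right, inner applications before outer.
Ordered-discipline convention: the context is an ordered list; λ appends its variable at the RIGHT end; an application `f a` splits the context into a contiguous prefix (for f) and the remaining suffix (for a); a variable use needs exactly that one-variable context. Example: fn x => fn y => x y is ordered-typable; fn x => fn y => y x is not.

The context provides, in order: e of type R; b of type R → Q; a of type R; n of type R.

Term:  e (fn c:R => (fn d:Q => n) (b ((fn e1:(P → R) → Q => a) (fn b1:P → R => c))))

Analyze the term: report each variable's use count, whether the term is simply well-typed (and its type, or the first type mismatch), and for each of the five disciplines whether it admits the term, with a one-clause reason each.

usage: e: 1×, b: 1×, a: 1×, n: 1×, c (bound): 1×, d (bound): 0×, e1 (bound): 0×, b1 (bound): 0×
use order (left to right): e, n, b, a, c
typing: ill-typed: a function awaiting (P → R) → Q gets (P → R) → R
ordered: ✗, the type mismatch rejects it
linear: ✗, not simply typable
affine: ✗, fails simple typing
relevant: ✗, a type mismatch blocks all five
unrestricted: ✗, the type mismatch rejects it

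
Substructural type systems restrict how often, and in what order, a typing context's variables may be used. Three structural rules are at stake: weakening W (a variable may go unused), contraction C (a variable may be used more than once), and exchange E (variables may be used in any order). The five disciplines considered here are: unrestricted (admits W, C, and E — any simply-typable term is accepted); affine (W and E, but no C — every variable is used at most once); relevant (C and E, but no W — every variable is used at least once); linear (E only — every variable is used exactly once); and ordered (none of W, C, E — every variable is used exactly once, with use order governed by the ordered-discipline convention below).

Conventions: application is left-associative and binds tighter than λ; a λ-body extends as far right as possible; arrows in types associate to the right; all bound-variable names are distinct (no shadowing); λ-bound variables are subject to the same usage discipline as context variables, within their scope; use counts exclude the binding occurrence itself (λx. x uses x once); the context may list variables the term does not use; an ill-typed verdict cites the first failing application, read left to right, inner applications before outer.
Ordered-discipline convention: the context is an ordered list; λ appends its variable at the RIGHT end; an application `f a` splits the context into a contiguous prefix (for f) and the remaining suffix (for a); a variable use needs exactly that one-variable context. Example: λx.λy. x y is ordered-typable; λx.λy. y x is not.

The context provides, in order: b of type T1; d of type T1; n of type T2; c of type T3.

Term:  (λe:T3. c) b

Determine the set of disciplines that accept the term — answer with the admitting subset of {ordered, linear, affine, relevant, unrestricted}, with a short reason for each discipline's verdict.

accepted by: none
counts: b: 1, d: 0, n: 0, c: 1, e [bound]: 0
uses in reading order: c, b
typing: ill-typed: argument of type T1 where T3 is required
ordered: ✗, fails simple typing
linear: ✗, a type mismatch blocks all five
affine: ✗, the type mismatch rejects it
relevant: ✗, not simply typable
unrestricted: ✗, fails simple typing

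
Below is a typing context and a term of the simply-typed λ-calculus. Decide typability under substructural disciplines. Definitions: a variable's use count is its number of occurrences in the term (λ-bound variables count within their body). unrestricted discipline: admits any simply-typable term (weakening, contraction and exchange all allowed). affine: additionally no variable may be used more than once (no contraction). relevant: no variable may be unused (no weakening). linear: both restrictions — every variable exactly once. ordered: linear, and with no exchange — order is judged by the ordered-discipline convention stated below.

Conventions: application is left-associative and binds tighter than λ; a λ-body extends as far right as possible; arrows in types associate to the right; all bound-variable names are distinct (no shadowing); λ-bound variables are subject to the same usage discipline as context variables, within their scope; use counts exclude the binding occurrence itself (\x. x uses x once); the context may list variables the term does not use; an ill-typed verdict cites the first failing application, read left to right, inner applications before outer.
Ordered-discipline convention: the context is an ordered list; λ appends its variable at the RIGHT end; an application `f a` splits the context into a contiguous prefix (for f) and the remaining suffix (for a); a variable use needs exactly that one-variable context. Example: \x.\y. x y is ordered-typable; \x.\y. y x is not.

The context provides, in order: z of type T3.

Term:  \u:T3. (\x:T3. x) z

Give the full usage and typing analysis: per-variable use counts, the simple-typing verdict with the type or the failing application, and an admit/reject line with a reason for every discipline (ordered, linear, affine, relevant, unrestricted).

use counts: z=1, u [bound]=0, x [bound]=1
use order (left to right): x, z
typing: well-typed at T3 → T3
ordered: ✗ — u left unused
linear: ✗ — u left unused
affine: ✓ — z, u, x: no repeats, contraction unneeded
relevant: ✗ — u left unused
unrestricted: ✓ — type-checks (T3 → T3) and nothing is barred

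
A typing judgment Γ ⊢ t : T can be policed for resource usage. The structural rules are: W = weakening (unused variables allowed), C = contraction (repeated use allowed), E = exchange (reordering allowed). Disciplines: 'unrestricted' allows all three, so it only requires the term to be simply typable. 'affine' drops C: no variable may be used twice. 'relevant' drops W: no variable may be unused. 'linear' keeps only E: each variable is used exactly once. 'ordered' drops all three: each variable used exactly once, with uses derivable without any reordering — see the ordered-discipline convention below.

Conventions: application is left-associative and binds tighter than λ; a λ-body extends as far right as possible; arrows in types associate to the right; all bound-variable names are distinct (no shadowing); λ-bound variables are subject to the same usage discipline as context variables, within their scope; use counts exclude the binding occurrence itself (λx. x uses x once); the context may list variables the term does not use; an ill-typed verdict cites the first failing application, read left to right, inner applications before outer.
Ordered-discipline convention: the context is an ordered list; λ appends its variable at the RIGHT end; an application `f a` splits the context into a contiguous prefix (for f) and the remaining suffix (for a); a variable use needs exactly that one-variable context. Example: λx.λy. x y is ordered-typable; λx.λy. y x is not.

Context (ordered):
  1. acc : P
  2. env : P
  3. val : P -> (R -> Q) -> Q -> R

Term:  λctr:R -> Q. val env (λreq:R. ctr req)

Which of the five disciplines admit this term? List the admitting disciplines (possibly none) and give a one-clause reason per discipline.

admitting disciplines: affine, unrestricted
use counts: acc=0; env=1; val=1; ctr [bound]=1; req [bound]=1
uses in reading order: val, env, ctr, req
typing: the term checks, with type (R -> Q) -> Q -> R
ordered: ✗ — unused: acc — weakening required
linear: ✗ — unused: acc — weakening required
affine: ✓ — no duplicate uses among acc, env, val, ctr, req
relevant: ✗ — unused: acc — weakening required
unrestricted: ✓ — type-checks ((R -> Q) -> Q -> R) and nothing is barred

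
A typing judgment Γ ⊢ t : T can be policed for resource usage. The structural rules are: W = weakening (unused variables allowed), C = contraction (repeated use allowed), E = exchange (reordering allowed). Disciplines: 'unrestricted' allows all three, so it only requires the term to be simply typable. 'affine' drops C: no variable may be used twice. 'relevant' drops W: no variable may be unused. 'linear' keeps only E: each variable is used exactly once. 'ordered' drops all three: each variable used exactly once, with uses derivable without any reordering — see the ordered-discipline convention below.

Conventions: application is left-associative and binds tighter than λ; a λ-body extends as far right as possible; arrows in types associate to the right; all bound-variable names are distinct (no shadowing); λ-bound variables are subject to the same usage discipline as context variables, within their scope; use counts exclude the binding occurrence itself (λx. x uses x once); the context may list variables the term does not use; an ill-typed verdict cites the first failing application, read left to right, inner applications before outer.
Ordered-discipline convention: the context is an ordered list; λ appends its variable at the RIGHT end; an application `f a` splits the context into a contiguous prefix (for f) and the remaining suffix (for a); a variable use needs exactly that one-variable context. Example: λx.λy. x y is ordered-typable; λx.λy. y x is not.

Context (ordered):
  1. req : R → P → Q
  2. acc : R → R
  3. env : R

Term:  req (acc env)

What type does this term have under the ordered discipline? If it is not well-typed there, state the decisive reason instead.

term : P → Q
counts: req=1; acc=1; env=1
order of uses: req, acc, env
typing: well-typed — term : P → Q
all disciplines: ordered ✓, linear ✓, affine ✓, relevant ✓, unrestricted ✓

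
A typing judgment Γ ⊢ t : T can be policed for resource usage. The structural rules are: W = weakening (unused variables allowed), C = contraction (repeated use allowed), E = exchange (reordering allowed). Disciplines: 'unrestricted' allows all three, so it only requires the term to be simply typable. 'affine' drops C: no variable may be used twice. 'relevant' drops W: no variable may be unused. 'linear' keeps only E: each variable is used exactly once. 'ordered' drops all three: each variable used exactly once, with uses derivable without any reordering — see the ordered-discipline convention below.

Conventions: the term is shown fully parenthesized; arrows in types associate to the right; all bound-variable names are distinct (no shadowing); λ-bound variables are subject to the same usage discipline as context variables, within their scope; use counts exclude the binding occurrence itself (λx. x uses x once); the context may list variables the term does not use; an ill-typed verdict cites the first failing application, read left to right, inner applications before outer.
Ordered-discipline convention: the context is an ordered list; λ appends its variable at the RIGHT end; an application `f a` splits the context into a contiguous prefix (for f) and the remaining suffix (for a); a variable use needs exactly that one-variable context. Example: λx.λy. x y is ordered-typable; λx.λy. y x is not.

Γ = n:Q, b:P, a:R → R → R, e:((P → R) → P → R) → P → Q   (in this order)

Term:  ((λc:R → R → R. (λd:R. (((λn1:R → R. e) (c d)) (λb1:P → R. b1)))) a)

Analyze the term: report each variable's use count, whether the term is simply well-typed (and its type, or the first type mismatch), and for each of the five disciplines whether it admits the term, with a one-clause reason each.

counts: n ×0; b ×0; a ×1; e ×1; c [bound] ×1; d [bound] ×1; n1 [bound] ×0; b1 [bound] ×1
order of uses: e, c, d, b1, a
typing: well-typed at R → P → Q
ordered: ✗, n, b, n1 never used (weakening)
linear: ✗, n, b, n1 never used (weakening)
affine: ✓, at most one use each (n, b, a, e, c, d, n1, b1)
relevant: ✗, n, b, n1 never used (weakening)
unrestricted: ✓, well-typed at R → P → Q; no restrictions here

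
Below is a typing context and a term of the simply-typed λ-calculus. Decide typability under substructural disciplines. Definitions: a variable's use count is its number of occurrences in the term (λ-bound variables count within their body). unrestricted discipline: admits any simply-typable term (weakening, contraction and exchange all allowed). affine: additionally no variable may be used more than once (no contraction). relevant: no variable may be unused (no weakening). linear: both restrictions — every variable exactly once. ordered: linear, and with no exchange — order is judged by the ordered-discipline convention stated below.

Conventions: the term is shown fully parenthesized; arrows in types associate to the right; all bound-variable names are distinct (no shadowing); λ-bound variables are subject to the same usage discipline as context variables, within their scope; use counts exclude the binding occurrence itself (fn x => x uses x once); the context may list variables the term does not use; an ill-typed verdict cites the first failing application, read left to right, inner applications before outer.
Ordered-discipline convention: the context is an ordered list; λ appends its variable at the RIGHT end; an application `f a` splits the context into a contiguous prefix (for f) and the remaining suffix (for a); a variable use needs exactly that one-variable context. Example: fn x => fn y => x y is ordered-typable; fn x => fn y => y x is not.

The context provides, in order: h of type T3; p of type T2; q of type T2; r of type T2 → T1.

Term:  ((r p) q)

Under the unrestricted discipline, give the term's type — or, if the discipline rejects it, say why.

not well-typed under unrestricted — a type mismatch blocks all five
usage: h ×0, p ×1, q ×1, r ×1
uses in reading order: r, p, q
typing: ill-typed: can't apply a value of type T1
per-discipline verdicts: ordered ✗ · linear ✗ · affine ✗ · relevant ✗ · unrestricted ✗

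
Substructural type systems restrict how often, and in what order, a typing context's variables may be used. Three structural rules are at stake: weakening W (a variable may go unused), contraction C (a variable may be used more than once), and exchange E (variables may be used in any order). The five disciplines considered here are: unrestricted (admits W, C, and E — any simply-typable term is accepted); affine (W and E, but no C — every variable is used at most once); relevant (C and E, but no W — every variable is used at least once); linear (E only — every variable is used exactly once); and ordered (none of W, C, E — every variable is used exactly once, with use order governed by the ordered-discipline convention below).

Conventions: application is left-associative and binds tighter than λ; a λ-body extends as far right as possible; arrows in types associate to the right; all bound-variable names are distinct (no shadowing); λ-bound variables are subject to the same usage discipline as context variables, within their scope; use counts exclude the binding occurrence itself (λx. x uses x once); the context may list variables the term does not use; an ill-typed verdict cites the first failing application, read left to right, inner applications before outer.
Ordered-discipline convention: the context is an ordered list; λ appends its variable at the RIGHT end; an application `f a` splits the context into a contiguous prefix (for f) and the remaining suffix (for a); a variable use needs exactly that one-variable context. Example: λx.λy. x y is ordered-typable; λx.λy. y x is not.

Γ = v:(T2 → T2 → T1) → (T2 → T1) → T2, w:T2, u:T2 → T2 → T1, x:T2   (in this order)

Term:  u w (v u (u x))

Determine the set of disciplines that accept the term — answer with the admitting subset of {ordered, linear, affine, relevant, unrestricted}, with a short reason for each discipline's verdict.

admitted by: relevant, unrestricted
usage: v=1, w=1, u=3, x=1
use order (left to right): u, w, v, u, u, x
typing: ✓ — T1
ordered: ✗ — uses contraction: u ×3
linear: ✗ — uses contraction: u ×3
affine: ✗ — uses contraction: u ×3
relevant: ✓ — v, w, u, x: all used, weakening unneeded
unrestricted: ✓ — type-checks (T1) and nothing is barred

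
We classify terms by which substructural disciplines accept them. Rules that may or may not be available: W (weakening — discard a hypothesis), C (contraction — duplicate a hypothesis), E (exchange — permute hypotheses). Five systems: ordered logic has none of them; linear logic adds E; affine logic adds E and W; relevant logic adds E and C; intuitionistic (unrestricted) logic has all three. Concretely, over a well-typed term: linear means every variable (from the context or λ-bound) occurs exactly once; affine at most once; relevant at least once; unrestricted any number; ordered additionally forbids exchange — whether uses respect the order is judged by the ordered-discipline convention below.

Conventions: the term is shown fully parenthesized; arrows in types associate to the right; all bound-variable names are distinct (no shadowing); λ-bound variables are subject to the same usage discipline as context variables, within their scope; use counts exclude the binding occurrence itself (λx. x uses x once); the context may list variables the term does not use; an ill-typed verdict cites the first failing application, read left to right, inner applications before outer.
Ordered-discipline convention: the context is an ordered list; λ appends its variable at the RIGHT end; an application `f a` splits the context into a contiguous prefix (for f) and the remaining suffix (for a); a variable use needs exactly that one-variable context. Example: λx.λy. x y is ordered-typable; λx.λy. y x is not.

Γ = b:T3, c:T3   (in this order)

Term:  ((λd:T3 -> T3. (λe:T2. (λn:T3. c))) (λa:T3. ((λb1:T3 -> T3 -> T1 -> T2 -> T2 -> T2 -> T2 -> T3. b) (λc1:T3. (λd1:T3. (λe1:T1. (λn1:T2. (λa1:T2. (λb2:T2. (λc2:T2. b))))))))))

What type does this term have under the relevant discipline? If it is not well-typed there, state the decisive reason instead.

not well-typed under relevant — d, e, n, a, b1, c1, d1, e1, n1, a1, b2, c2 never used (weakening)
variable uses: b=2, c=1, d (bound)=0, e (bound)=0, n (bound)=0, a (bound)=0, b1 (bound)=0, c1 (bound)=0, d1 (bound)=0, e1 (bound)=0, n1 (bound)=0, a1 (bound)=0, b2 (bound)=0, c2 (bound)=0
use order (left to right): c, b, b
typing: well-typed — term : T2 -> T3 -> T3
per-discipline verdicts: ordered ✗; linear ✗; affine ✗; relevant ✗; unrestricted ✓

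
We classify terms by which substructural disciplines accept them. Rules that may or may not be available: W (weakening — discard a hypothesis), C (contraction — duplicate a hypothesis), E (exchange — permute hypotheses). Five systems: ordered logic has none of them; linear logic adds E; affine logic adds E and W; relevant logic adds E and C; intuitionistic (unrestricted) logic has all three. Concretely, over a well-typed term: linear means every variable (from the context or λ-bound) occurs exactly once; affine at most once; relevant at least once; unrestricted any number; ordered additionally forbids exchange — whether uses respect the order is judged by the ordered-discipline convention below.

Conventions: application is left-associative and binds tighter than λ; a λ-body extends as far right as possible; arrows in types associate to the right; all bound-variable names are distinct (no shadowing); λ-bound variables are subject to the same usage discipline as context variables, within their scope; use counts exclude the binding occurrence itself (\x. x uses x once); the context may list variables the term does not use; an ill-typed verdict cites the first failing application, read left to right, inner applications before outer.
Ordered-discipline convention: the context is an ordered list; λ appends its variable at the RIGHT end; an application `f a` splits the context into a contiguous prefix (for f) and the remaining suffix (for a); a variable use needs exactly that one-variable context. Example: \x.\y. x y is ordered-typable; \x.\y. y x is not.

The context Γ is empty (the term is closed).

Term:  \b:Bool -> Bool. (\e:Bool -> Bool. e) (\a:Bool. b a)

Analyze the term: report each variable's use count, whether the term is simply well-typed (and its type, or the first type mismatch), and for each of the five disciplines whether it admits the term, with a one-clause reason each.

usage: b [bound]: 1×; e [bound]: 1×; a [bound]: 1×
uses in reading order: e, b, a
typing: the term checks, with type (Bool -> Bool) -> Bool -> Bool
ordered ✓ (single-use (b, e, a), ordered derivation ok)
linear ✓ (b, e, a: one use apiece)
affine ✓ (no duplicate uses among b, e, a)
relevant ✓ (at least one use each (b, e, a))
unrestricted ✓ (type-checks ((Bool -> Bool) -> Bool -> Bool) and nothing is barred)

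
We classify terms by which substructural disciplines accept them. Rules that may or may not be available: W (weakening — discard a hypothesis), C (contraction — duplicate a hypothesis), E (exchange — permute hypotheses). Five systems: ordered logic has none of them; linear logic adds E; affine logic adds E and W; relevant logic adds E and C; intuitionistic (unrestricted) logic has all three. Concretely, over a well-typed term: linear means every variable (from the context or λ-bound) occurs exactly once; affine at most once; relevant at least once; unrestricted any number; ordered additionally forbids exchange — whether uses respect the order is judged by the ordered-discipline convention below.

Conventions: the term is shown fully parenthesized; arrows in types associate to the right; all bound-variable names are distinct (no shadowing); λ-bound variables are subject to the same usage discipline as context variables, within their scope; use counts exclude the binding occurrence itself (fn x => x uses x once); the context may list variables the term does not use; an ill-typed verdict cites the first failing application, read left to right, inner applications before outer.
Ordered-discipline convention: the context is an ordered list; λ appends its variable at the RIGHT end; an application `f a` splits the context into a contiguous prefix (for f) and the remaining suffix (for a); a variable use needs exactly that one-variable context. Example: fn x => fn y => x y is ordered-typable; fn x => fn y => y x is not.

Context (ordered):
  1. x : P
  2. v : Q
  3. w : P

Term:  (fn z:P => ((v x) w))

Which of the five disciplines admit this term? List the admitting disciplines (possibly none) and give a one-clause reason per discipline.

admitting disciplines: none
variable uses: x: 1; v: 1; w: 1; z [bound]: 0
use order (left to right): v, x, w
typing: ill-typed: non-arrow in function slot: Q
ordered: ✗, not simply typable
linear: ✗, fails simple typing
affine: ✗, a type mismatch blocks all five
relevant: ✗, the type mismatch rejects it
unrestricted: ✗, not simply typable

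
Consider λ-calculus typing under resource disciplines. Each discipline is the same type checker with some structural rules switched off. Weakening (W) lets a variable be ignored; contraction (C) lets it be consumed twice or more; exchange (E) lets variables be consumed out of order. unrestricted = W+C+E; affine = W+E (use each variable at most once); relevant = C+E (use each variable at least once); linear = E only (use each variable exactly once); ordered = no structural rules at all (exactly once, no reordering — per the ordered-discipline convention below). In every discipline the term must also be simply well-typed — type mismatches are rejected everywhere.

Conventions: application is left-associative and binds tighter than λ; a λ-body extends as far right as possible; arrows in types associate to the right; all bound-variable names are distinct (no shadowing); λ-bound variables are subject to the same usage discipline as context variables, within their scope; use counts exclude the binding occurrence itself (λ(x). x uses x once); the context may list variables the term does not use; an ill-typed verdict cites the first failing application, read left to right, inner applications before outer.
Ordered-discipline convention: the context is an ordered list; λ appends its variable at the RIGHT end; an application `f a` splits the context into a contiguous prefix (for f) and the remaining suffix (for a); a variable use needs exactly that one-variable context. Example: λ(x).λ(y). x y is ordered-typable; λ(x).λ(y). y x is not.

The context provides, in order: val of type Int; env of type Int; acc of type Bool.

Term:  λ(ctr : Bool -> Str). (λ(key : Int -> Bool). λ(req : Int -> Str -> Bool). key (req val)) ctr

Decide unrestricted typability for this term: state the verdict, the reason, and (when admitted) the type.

no — fails simple typing
variable uses: val: 1; env: 0; acc: 0; ctr (λ-bound): 1; key (λ-bound): 1; req (λ-bound): 1
left-to-right use order: key, req, val, ctr
typing: ill-typed: an argument Str -> Bool mismatches the expected Int
across the five disciplines: ordered ✗; linear ✗; affine ✗; relevant ✗; unrestricted ✗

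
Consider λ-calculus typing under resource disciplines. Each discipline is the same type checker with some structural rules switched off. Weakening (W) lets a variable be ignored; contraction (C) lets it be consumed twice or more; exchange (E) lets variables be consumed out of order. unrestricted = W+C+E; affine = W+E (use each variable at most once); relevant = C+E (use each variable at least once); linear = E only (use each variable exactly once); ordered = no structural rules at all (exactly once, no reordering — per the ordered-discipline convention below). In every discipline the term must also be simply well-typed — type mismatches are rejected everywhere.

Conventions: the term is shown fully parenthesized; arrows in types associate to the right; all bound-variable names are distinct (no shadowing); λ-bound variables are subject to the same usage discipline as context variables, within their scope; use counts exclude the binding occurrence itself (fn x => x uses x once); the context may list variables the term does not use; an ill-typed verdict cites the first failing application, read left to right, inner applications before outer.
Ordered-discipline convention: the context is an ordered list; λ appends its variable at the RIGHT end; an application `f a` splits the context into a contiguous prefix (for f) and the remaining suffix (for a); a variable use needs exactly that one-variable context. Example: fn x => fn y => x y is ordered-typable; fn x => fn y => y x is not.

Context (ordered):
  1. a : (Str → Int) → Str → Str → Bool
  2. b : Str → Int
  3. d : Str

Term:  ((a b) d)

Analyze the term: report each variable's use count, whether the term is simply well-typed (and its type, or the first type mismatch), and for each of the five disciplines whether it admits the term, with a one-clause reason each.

usage: a: 1; b: 1; d: 1
order of uses: a, b, d
typing: the term checks, with type Str → Bool
ordered: ✓, one use each (a, b, d); ordered split holds
linear: ✓, each of a, b, d used exactly once
affine: ✓, at most one use each (a, b, d)
relevant: ✓, none of a, b, d goes unused
unrestricted: ✓, well-typed at Str → Bool; no restrictions here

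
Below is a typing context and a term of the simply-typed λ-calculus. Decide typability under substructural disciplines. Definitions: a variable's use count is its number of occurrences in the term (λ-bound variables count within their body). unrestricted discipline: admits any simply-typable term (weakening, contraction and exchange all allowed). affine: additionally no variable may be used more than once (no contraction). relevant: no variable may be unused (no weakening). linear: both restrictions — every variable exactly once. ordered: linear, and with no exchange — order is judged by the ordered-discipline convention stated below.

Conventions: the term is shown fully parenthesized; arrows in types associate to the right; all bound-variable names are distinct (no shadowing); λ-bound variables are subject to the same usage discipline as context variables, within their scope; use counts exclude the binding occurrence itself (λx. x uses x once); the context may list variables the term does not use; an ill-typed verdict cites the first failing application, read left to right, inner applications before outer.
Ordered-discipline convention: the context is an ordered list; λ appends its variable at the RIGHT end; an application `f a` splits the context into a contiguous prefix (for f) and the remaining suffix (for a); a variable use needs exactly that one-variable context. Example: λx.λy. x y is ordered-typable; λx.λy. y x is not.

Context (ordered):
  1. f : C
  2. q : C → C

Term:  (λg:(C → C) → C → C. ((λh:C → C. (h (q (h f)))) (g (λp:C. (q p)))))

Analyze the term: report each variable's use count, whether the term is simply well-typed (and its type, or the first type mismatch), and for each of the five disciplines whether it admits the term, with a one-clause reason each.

counts: f: 1×; q: 2×; g (λ-bound): 1×; h (λ-bound): 2×; p (λ-bound): 1×
left-to-right use order: h, q, h, f, g, q, p
typing: the term checks, with type ((C → C) → C → C) → C
ordered ✗ (uses contraction: q ×2, h ×2)
linear ✗ (uses contraction: q ×2, h ×2)
affine ✗ (uses contraction: q ×2, h ×2)
relevant ✓ (f, q, g, h, p: all used, weakening unneeded)
unrestricted ✓ (well-typed at ((C → C) → C → C) → C; no restrictions here)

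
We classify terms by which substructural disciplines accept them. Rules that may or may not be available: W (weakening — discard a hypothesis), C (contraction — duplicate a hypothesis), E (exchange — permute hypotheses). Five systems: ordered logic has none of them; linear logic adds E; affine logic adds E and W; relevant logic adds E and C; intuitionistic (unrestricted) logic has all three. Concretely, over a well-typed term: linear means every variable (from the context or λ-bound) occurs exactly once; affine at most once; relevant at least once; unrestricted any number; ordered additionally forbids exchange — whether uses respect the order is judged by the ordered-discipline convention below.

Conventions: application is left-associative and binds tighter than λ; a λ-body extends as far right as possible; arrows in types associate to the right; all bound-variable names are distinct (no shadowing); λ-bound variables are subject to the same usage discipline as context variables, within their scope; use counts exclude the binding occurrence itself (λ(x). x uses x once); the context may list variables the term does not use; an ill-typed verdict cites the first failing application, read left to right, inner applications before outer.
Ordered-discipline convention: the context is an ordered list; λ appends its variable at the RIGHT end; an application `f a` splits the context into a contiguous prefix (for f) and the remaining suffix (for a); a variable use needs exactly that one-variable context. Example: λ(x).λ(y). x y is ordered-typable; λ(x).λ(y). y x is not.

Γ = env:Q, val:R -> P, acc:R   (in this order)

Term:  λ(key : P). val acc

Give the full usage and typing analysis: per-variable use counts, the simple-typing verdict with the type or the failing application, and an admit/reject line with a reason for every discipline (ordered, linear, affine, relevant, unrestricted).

usage: env=0; val=1; acc=1; key (λ-bound)=0
uses in reading order: val, acc
typing: the term checks, with type P -> P
ordered: ✗ — unused: env, key — weakening required
linear: ✗ — unused: env, key — weakening required
affine: ✓ — at most one use each (env, val, acc, key)
relevant: ✗ — unused: env, key — weakening required
unrestricted: ✓ — typability at P -> P is all that's needed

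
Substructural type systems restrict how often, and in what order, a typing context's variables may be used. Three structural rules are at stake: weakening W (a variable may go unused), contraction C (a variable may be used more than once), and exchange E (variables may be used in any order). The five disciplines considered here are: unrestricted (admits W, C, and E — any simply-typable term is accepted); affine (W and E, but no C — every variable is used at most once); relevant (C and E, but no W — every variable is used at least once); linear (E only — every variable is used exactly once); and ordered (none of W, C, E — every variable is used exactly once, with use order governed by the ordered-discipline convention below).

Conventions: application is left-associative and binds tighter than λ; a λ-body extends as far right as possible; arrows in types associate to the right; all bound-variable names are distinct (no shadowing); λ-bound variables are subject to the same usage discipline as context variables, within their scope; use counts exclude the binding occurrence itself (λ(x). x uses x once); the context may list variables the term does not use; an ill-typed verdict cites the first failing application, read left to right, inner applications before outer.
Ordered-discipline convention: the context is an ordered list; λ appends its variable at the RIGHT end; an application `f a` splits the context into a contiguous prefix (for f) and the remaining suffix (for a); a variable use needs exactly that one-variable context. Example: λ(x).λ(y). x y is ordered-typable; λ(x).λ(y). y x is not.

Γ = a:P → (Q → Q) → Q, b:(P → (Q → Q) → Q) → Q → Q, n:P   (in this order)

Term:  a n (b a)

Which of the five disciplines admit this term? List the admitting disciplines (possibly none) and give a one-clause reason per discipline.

admitted in: relevant, unrestricted
use counts: a=2, b=1, n=1
uses in reading order: a, n, b, a
typing: well-typed at Q
ordered: ✗ — needs contraction — a ×2
linear: ✗ — needs contraction — a ×2
affine: ✗ — needs contraction — a ×2
relevant: ✓ — a, b, n: all used, weakening unneeded
unrestricted: ✓ — well-typed at Q; no restrictions here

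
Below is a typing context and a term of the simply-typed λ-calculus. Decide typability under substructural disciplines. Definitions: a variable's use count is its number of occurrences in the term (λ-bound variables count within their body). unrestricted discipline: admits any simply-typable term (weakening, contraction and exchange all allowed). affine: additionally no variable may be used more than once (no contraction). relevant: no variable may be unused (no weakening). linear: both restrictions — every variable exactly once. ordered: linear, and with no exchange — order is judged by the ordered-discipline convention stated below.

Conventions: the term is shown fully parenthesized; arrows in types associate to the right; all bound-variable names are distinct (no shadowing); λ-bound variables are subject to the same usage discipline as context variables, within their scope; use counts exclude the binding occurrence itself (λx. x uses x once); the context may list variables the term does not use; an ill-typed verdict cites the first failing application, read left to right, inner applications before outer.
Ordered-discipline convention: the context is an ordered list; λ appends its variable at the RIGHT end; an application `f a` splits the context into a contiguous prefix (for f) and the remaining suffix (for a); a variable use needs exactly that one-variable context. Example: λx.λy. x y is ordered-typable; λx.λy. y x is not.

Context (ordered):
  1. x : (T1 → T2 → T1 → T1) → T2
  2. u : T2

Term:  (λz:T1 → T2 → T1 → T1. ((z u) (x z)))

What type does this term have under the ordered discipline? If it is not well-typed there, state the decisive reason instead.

not well-typed under ordered — not simply typable
counts: x: 1×, u: 1×, z [bound]: 2×
left-to-right use order: z, u, x, z
typing: ill-typed: argument of type T2 where T1 is required
per-discipline verdicts: ordered ✗ · linear ✗ · affine ✗ · relevant ✗ · unrestricted ✗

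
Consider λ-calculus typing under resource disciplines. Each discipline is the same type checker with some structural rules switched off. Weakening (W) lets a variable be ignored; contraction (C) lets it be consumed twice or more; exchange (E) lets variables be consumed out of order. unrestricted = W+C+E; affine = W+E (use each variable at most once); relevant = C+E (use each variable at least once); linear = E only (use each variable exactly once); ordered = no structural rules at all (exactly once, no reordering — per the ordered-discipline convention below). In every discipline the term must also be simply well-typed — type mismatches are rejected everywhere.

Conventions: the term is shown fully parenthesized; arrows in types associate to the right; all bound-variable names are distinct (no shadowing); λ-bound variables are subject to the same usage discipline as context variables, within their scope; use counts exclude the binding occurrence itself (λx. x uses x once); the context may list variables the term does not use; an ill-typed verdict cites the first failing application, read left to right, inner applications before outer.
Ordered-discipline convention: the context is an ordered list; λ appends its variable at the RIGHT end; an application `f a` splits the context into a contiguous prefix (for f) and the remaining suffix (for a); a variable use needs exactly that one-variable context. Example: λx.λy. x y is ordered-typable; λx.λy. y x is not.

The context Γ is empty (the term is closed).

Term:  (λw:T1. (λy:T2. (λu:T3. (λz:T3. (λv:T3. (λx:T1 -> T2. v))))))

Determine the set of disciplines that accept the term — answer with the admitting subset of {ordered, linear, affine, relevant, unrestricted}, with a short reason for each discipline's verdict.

admitted by: affine, unrestricted
use counts: w (λ-bound)=0, y (λ-bound)=0, u (λ-bound)=0, z (λ-bound)=0, v (λ-bound)=1, x (λ-bound)=0
order of uses: v
typing: well-typed — term : T1 -> T2 -> T3 -> T3 -> T3 -> (T1 -> T2) -> T3
ordered: ✗ — needs weakening: w, y, u, z, x unused
linear: ✗ — needs weakening: w, y, u, z, x unused
affine: ✓ — no duplicate uses among w, y, u, z, v, x
relevant: ✗ — needs weakening: w, y, u, z, x unused
unrestricted: ✓ — typability at T1 -> T2 -> T3 -> T3 -> T3 -> (T1 -> T2) -> T3 is all that's needed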